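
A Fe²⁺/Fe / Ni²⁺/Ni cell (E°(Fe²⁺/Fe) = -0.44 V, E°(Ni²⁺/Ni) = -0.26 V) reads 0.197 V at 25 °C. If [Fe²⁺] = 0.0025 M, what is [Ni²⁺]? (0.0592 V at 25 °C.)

0.0094 M

From the Nernst equation, log Q = n(E° − E)/0.0592 = 2(0.18 − 0.197)/0.0592 = -0.574, so Q = 0.266.
With Q = [Fe²⁺]/[Ni²⁺] and the known concentrations, [Ni²⁺] in the denominator gives [Ni²⁺] = 0.0094 M.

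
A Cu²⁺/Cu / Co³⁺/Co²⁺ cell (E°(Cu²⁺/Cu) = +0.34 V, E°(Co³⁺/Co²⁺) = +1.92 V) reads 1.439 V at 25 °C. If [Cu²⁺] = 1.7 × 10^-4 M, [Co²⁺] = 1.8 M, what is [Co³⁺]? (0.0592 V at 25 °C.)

From the Nernst equation, log Q = n(E° − E)/0.0592 = 2(1.58 − 1.439)/0.0592 = 4.764, so Q = 5.8 × 10^4.
With Q = [Cu²⁺]·[Co²⁺]^2/[Co³⁺]^2 and the known concentrations, [Co³⁺]^2 in the denominator gives [Co³⁺] = 9.7 × 10^-5 M.

9.7 × 10^-5 M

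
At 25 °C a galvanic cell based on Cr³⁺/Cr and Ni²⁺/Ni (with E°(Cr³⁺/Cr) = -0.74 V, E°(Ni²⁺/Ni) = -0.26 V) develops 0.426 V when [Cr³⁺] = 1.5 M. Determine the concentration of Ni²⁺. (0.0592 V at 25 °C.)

From the Nernst equation, log Q = n(E° − E)/0.0592 = 6(0.48 − 0.426)/0.0592 = 5.473, so Q = 2.97 × 10^5.
With Q = [Cr³⁺]^2/[Ni²⁺]^3 and the known concentrations, [Ni²⁺]^3 in the denominator gives [Ni²⁺] = 0.02 M.

0.02 M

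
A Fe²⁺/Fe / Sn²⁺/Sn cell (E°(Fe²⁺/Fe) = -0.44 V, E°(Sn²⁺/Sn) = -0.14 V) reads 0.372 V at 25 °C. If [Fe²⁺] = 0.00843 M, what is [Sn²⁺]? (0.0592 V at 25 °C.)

2.3 M

From the Nernst equation, log Q = n(E° − E)/0.0592 = 2(0.30 − 0.372)/0.0592 = -2.432, so Q = 0.00369.
With Q = [Fe²⁺]/[Sn²⁺] and the known concentrations, [Sn²⁺] in the denominator gives [Sn²⁺] = 2.3 M.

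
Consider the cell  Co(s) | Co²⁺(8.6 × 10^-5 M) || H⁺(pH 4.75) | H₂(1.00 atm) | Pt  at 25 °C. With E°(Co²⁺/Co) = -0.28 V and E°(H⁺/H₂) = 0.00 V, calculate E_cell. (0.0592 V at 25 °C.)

0.12 V

The hydrogen couple is the cathode, so E°_cell = 0.28 V; n = 2.
[H⁺] = 10^(−4.75) = 1.8 × 10^-5 M, and Q = [Co²⁺]·P(H₂) / [H⁺]^2 = 2.72 × 10^5.
E = E° − (0.0592/2) log Q = 0.28 − (0.0592/2)(5.434) = 0.119 V.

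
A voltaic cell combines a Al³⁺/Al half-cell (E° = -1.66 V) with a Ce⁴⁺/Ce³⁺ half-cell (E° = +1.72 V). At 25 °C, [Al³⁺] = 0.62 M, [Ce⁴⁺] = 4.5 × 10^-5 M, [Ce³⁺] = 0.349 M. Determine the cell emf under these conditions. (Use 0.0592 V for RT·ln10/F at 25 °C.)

3.15 V

The Ce⁴⁺/Ce³⁺ couple has the higher reduction potential and acts as the cathode, so E°_cell = +1.72 − (-1.66) = 3.38 V.
Balancing electrons gives n = 3; the reaction quotient is Q = [Al³⁺]·[Ce³⁺]^3/[Ce⁴⁺]^3 = 2.89 × 10^11.
At 25 °C, E = E° − (0.0592/n) log Q = 3.38 − (0.0592/3)(11.461) = 3.380 − 0.226 = 3.154 V.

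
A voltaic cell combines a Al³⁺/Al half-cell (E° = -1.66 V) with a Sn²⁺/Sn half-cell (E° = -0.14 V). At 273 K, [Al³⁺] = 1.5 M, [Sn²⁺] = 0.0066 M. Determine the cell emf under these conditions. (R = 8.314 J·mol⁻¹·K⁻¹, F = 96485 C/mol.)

1.46 V

The Sn²⁺/Sn couple has the higher reduction potential and acts as the cathode, so E°_cell = -0.14 − (-1.66) = 1.52 V.
Balancing electrons gives n = 6; the reaction quotient is Q = [Al³⁺]^2/[Sn²⁺]^3 = 7.83 × 10^6.
E = E° − (RT/nF) ln Q = 1.52 − (8.314×273)/(6×96485) × (15.873) = 1.520 − 0.062 = 1.458 V.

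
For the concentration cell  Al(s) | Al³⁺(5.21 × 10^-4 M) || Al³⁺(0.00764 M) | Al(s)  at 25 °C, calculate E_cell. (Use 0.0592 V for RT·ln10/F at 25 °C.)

0.023 V

Both half-cells are Al³⁺/Al, so E°_cell = 0. The concentrated side is the cathode; the cell reaction moves Al³⁺ from high to low concentration with n = 3.
Q = [Al³⁺]_dilute/[Al³⁺]_conc = 5.21 × 10^-4/0.00764 = 0.0682.
E = 0 − (0.0592/3) log Q = −(0.0592/3)(-1.166) = 0.0230 V.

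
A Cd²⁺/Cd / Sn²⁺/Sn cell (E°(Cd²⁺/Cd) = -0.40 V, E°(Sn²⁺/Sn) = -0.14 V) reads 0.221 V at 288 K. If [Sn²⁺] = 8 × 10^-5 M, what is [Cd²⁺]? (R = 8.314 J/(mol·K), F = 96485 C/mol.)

From the Nernst equation, ln Q = nF(E° − E)/RT = 2×96485×(0.26 − 0.221)/(8.314×288) = 3.143, so Q = 23.2.
With Q = [Cd²⁺]/[Sn²⁺] and the known concentrations, [Cd²⁺] in the numerator gives [Cd²⁺] = 0.0019 M.

0.0019 M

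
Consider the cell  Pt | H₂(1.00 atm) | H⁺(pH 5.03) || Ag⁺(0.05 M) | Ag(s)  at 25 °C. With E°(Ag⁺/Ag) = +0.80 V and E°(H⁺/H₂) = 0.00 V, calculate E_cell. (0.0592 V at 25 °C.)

1.02 V

The Ag⁺/Ag couple is the cathode, so E°_cell = 0.80 V; n = 2.
[H⁺] = 10^(−5.03) = 9.3 × 10^-6 M, and Q = [H⁺]^2 / ([Ag⁺]^2·P(H₂)) = 3.48 × 10^-8.
E = E° − (0.0592/2) log Q = 0.80 − (0.0592/2)(-7.458) = 1.021 V.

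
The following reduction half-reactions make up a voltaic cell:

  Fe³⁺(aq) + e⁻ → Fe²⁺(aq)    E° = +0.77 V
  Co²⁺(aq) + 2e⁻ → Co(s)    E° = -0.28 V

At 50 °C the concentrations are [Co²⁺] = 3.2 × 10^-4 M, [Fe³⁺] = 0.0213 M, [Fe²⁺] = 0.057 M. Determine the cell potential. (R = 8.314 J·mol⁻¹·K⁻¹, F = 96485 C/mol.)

1.13 V

The Fe³⁺/Fe²⁺ couple has the higher reduction potential and acts as the cathode, so E°_cell = +0.77 − (-0.28) = 1.05 V.
Balancing electrons gives n = 2; the reaction quotient is Q = [Co²⁺]·[Fe²⁺]^2/[Fe³⁺]^2 = 0.00229.
E = E° − (RT/nF) ln Q = 1.05 − (8.314×323)/(2×96485) × (-6.079) = 1.050 + 0.085 = 1.135 V.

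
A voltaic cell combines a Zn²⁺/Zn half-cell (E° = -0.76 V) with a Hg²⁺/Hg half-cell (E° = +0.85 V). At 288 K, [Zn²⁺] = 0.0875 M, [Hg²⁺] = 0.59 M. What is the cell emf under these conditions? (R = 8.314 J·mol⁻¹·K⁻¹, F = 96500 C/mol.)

1.63 V

The Hg²⁺/Hg couple has the higher reduction potential and acts as the cathode, so E°_cell = +0.85 − (-0.76) = 1.61 V.
Balancing electrons gives n = 2; the reaction quotient is Q = [Zn²⁺]/[Hg²⁺] = 0.148.
E = E° − (RT/nF) ln Q = 1.61 − (8.314×288)/(2×96500) × (-1.908) = 1.610 + 0.024 = 1.634 V.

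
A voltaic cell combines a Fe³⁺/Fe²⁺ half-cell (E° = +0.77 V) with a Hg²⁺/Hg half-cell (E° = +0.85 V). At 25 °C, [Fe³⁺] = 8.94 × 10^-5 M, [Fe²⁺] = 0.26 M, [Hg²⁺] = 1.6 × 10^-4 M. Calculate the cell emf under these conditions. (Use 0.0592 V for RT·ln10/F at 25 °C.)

0.173 V

The Hg²⁺/Hg couple has the higher reduction potential and acts as the cathode, so E°_cell = +0.85 − (+0.77) = 0.08 V.
Balancing electrons gives n = 2; the reaction quotient is Q = [Fe³⁺]^2/([Fe²⁺]^2·[Hg²⁺]) = 7.39 × 10^-4.
At 25 °C, E = E° − (0.0592/n) log Q = 0.08 − (0.0592/2)(-3.131) = 0.080 + 0.093 = 0.173 V.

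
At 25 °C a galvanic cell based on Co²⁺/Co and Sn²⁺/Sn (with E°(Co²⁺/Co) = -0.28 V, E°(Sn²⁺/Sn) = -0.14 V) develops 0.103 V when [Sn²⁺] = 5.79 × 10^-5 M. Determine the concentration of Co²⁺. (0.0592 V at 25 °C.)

From the Nernst equation, log Q = n(E° − E)/0.0592 = 2(0.14 − 0.103)/0.0592 = 1.250, so Q = 17.8.
With Q = [Co²⁺]/[Sn²⁺] and the known concentrations, [Co²⁺] in the numerator gives [Co²⁺] = 0.001 M.

0.001 M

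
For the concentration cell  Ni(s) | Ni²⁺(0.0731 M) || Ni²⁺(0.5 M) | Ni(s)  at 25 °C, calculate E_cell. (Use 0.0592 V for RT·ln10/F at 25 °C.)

Both half-cells are Ni²⁺/Ni, so E°_cell = 0. The concentrated side is the cathode; the cell reaction moves Ni²⁺ from high to low concentration with n = 2.
Q = [Ni²⁺]_dilute/[Ni²⁺]_conc = 0.0731/0.5 = 0.146.
E = 0 − (0.0592/2) log Q = −(0.0592/2)(-0.835) = 0.0247 V.

0.025 V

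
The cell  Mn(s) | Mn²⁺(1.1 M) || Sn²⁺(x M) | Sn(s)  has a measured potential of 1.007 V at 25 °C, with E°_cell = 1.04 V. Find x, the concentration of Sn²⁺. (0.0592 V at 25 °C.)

From the Nernst equation, log Q = n(E° − E)/0.0592 = 2(1.04 − 1.007)/0.0592 = 1.115, so Q = 13.0.
With Q = [Mn²⁺]/[Sn²⁺] and the known concentrations, [Sn²⁺] in the denominator gives [Sn²⁺] = 0.084 M.

0.084 M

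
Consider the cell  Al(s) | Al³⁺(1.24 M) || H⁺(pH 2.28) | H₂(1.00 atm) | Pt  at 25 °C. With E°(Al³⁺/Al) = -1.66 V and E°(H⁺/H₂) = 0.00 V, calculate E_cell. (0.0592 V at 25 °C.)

The hydrogen couple is the cathode, so E°_cell = 1.66 V; n = 6.
[H⁺] = 10^(−2.28) = 0.0052 M, and Q = [Al³⁺]^2·P(H₂)^3 / [H⁺]^6 = 7.36 × 10^13.
E = E° − (0.0592/6) log Q = 1.66 − (0.0592/6)(13.867) = 1.523 V.

1.52 V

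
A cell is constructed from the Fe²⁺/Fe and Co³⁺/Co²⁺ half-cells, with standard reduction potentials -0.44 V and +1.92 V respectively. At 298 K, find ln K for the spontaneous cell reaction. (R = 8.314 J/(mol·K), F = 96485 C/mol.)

ln K = 183.8

E°_cell = +1.92 − (-0.44) = 2.36 V, with n = 2 electrons transferred.
At equilibrium E = 0, so the Nernst equation gives ln K = nFE°/RT = (2)(96485)(2.36)/((8.314)(298)) = 183.81.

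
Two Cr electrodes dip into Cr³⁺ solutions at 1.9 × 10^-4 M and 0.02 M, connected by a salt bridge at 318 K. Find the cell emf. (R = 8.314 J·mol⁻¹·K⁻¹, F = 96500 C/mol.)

Both half-cells are Cr³⁺/Cr, so E°_cell = 0. The concentrated side is the cathode; the cell reaction moves Cr³⁺ from high to low concentration with n = 3.
Q = [Cr³⁺]_dilute/[Cr³⁺]_conc = 1.9 × 10^-4/0.02 = 0.00950.
E = 0 − (RT/nF) ln Q = −((8.314×318)/(3×96500))(-4.656) = 0.0425 V.

0.043 V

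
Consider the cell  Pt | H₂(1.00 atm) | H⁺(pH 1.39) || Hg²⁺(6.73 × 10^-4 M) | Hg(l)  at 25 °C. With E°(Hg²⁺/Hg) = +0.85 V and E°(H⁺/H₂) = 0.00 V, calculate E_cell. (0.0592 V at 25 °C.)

The Hg²⁺/Hg couple is the cathode, so E°_cell = 0.85 V; n = 2.
[H⁺] = 10^(−1.39) = 0.041 M, and Q = [H⁺]^2 / ([Hg²⁺]·P(H₂)) = 2.47.
E = E° − (0.0592/2) log Q = 0.85 − (0.0592/2)(0.392) = 0.838 V.

0.84 V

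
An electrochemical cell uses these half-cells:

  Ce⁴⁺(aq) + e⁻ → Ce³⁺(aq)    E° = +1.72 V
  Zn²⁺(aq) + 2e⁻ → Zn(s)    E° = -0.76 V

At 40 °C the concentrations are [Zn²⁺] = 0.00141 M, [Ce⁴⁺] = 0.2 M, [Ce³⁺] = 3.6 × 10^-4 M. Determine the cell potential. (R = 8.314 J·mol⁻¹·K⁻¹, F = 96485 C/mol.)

2.74 V

The Ce⁴⁺/Ce³⁺ couple has the higher reduction potential and acts as the cathode, so E°_cell = +1.72 − (-0.76) = 2.48 V.
Balancing electrons gives n = 2; the reaction quotient is Q = [Zn²⁺]·[Ce³⁺]^2/[Ce⁴⁺]^2 = 4.57 × 10^-9.
E = E° − (RT/nF) ln Q = 2.48 − (8.314×313)/(2×96485) × (-19.204) = 2.480 + 0.259 = 2.739 V.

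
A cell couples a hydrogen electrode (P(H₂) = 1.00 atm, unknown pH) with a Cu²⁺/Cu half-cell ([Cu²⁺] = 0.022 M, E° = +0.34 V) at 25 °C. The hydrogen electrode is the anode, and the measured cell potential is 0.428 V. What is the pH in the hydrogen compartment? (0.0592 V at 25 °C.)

pH = 2.32

E°_cell = 0.34 V and n = 2.
log Q = n(E° − E)/0.0592 = 2×(0.34 − 0.428)/0.0592 = -2.973.
With Q = [H⁺]^2 / ([Cu²⁺]·P(H₂)), solving for [H⁺] gives log[H⁺] = -2.315, so pH = 2.32.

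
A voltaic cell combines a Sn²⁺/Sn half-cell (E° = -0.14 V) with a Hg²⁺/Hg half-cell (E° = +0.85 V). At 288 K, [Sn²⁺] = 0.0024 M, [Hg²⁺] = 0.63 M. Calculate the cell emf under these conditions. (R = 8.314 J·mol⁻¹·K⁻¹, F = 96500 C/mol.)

The Hg²⁺/Hg couple has the higher reduction potential and acts as the cathode, so E°_cell = +0.85 − (-0.14) = 0.99 V.
Balancing electrons gives n = 2; the reaction quotient is Q = [Sn²⁺]/[Hg²⁺] = 0.00381.
E = E° − (RT/nF) ln Q = 0.99 − (8.314×288)/(2×96500) × (-5.570) = 0.990 + 0.069 = 1.059 V.

1.06 V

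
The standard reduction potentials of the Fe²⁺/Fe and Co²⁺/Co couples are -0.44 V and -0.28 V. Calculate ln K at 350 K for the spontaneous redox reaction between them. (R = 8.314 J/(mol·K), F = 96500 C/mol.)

E°_cell = -0.28 − (-0.44) = 0.16 V, with n = 2 electrons transferred.
At equilibrium E = 0, so the Nernst equation gives ln K = nFE°/RT = (2)(96500)(0.16)/((8.314)(350)) = 10.61.

ln K = 10.6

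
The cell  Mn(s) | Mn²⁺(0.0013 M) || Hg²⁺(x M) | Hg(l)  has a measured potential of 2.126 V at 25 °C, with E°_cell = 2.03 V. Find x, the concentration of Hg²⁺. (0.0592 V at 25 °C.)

2.3 M

From the Nernst equation, log Q = n(E° − E)/0.0592 = 2(2.03 − 2.126)/0.0592 = -3.243, so Q = 5.71 × 10^-4.
With Q = [Mn²⁺]/[Hg²⁺] and the known concentrations, [Hg²⁺] in the denominator gives [Hg²⁺] = 2.3 M.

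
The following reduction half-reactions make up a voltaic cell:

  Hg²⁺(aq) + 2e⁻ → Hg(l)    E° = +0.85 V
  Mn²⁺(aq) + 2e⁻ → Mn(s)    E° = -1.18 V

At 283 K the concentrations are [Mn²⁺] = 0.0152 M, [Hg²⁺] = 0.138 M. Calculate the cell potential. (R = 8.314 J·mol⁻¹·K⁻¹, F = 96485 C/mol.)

The Hg²⁺/Hg couple has the higher reduction potential and acts as the cathode, so E°_cell = +0.85 − (-1.18) = 2.03 V.
Balancing electrons gives n = 2; the reaction quotient is Q = [Mn²⁺]/[Hg²⁺] = 0.110.
E = E° − (RT/nF) ln Q = 2.03 − (8.314×283)/(2×96485) × (-2.206) = 2.030 + 0.027 = 2.057 V.

2.06 V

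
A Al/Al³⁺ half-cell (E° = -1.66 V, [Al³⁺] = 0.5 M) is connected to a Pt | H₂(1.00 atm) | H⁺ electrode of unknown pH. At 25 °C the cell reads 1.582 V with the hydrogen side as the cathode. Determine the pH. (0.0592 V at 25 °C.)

E°_cell = 1.66 V and n = 6.
log Q = n(E° − E)/0.0592 = 6×(1.66 − 1.582)/0.0592 = 7.905.
With Q = [Al³⁺]^2·P(H₂)^3 / [H⁺]^6, solving for [H⁺] gives log[H⁺] = -1.418, so pH = 1.42.

pH = 1.42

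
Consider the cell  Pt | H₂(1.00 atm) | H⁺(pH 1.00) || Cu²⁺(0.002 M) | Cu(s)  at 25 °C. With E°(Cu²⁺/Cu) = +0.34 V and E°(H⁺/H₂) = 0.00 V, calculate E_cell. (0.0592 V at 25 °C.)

0.32 V

The Cu²⁺/Cu couple is the cathode, so E°_cell = 0.34 V; n = 2.
[H⁺] = 10^(−1.00) = 0.10 M, and Q = [H⁺]^2 / ([Cu²⁺]·P(H₂)) = 5.00.
E = E° − (0.0592/2) log Q = 0.34 − (0.0592/2)(0.699) = 0.319 V.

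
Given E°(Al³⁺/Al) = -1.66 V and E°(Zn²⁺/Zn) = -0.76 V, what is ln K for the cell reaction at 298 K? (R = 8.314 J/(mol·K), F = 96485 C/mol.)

E°_cell = -0.76 − (-1.66) = 0.90 V, with n = 6 electrons transferred.
At equilibrium E = 0, so the Nernst equation gives ln K = nFE°/RT = (6)(96485)(0.90)/((8.314)(298)) = 210.29.

ln K = 210.3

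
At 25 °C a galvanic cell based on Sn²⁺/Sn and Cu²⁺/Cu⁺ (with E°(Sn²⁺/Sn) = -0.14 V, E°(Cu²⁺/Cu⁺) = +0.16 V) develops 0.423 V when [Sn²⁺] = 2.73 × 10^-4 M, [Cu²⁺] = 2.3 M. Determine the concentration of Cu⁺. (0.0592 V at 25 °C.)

From the Nernst equation, log Q = n(E° − E)/0.0592 = 2(0.30 − 0.423)/0.0592 = -4.155, so Q = 6.99 × 10^-5.
With Q = [Sn²⁺]·[Cu⁺]^2/[Cu²⁺]^2 and the known concentrations, [Cu⁺]^2 in the numerator gives [Cu⁺] = 1.2 M.

1.2 M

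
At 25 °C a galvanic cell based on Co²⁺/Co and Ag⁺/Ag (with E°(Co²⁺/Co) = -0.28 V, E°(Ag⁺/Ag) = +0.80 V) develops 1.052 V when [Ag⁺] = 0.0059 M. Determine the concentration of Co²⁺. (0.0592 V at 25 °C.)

From the Nernst equation, log Q = n(E° − E)/0.0592 = 2(1.08 − 1.052)/0.0592 = 0.946, so Q = 8.83.
With Q = [Co²⁺]/[Ag⁺]^2 and the known concentrations, [Co²⁺] in the numerator gives [Co²⁺] = 3.1 × 10^-4 M.

3.1 × 10^-4 M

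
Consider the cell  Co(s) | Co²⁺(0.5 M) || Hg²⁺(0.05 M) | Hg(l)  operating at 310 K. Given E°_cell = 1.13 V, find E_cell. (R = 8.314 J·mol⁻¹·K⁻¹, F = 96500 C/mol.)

Balancing electrons gives n = 2; the reaction quotient is Q = [Co²⁺]/[Hg²⁺] = 10.0.
E = E° − (RT/nF) ln Q = 1.13 − (8.314×310)/(2×96500) × (2.303) = 1.130 − 0.031 = 1.099 V.

1.10 V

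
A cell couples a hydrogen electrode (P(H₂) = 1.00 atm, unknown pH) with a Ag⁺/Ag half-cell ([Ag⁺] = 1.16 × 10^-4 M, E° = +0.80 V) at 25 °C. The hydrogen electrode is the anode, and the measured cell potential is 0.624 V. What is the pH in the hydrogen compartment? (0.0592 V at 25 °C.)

E°_cell = 0.80 V and n = 2.
log Q = n(E° − E)/0.0592 = 2×(0.80 − 0.624)/0.0592 = 5.946.
With Q = [H⁺]^2 / ([Ag⁺]^2·P(H₂)), solving for [H⁺] gives log[H⁺] = -0.963, so pH = 0.96.

pH = 0.96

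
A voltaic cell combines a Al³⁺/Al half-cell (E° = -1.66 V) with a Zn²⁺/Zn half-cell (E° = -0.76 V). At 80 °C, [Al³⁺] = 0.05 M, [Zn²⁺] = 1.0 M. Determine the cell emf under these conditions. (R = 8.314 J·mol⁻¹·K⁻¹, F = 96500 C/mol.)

The Zn²⁺/Zn couple has the higher reduction potential and acts as the cathode, so E°_cell = -0.76 − (-1.66) = 0.90 V.
Balancing electrons gives n = 6; the reaction quotient is Q = [Al³⁺]^2/[Zn²⁺]^3 = 0.00250.
E = E° − (RT/nF) ln Q = 0.90 − (8.314×353)/(6×96500) × (-5.991) = 0.900 + 0.030 = 0.930 V.

0.930 V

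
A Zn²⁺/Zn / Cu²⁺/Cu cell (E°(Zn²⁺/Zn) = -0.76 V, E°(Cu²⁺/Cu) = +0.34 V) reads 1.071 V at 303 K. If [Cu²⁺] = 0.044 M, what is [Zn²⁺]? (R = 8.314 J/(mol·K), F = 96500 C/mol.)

0.41 M

From the Nernst equation, ln Q = nF(E° − E)/RT = 2×96500×(1.10 − 1.071)/(8.314×303) = 2.222, so Q = 9.22.
With Q = [Zn²⁺]/[Cu²⁺] and the known concentrations, [Zn²⁺] in the numerator gives [Zn²⁺] = 0.41 M.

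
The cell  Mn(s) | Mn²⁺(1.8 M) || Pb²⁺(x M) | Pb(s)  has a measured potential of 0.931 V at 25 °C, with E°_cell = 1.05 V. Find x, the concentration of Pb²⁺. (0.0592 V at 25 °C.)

1.7 × 10^-4 M

From the Nernst equation, log Q = n(E° − E)/0.0592 = 2(1.05 − 0.931)/0.0592 = 4.020, so Q = 1.05 × 10^4.
With Q = [Mn²⁺]/[Pb²⁺] and the known concentrations, [Pb²⁺] in the denominator gives [Pb²⁺] = 1.7 × 10^-4 M.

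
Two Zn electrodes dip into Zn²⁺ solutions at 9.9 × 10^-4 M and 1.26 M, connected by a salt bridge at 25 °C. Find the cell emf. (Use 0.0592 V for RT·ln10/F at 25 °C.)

Both half-cells are Zn²⁺/Zn, so E°_cell = 0. The concentrated side is the cathode; the cell reaction moves Zn²⁺ from high to low concentration with n = 2.
Q = [Zn²⁺]_dilute/[Zn²⁺]_conc = 9.9 × 10^-4/1.26 = 7.86 × 10^-4.
E = 0 − (0.0592/2) log Q = −(0.0592/2)(-3.105) = 0.0919 V.

0.092 V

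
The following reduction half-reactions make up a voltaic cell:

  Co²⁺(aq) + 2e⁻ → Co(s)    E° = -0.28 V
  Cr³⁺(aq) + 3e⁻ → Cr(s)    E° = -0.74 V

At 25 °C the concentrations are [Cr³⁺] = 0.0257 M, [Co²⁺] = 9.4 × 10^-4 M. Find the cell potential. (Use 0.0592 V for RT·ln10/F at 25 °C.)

0.402 V

The Co²⁺/Co couple has the higher reduction potential and acts as the cathode, so E°_cell = -0.28 − (-0.74) = 0.46 V.
Balancing electrons gives n = 6; the reaction quotient is Q = [Cr³⁺]^2/[Co²⁺]^3 = 7.95 × 10^5.
At 25 °C, E = E° − (0.0592/n) log Q = 0.46 − (0.0592/6)(5.900) = 0.460 − 0.058 = 0.402 V.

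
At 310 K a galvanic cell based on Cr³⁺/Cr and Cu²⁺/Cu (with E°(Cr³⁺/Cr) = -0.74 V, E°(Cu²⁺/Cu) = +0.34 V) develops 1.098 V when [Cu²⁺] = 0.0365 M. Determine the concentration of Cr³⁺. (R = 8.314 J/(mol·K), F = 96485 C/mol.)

9.2 × 10^-4 M

From the Nernst equation, ln Q = nF(E° − E)/RT = 6×96485×(1.08 − 1.098)/(8.314×310) = -4.043, so Q = 0.0175.
With Q = [Cr³⁺]^2/[Cu²⁺]^3 and the known concentrations, [Cr³⁺]^2 in the numerator gives [Cr³⁺] = 9.2 × 10^-4 M.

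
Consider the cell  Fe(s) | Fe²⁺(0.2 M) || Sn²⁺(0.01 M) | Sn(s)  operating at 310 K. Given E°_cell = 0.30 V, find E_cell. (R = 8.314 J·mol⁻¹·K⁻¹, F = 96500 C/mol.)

0.260 V

Balancing electrons gives n = 2; the reaction quotient is Q = [Fe²⁺]/[Sn²⁺] = 20.0.
E = E° − (RT/nF) ln Q = 0.30 − (8.314×310)/(2×96500) × (2.996) = 0.300 − 0.040 = 0.260 V.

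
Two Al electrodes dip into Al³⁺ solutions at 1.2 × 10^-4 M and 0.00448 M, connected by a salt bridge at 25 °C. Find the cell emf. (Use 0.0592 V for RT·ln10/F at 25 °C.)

0.031 V

Both half-cells are Al³⁺/Al, so E°_cell = 0. The concentrated side is the cathode; the cell reaction moves Al³⁺ from high to low concentration with n = 3.
Q = [Al³⁺]_dilute/[Al³⁺]_conc = 1.2 × 10^-4/0.00448 = 0.0268.
E = 0 − (0.0592/3) log Q = −(0.0592/3)(-1.572) = 0.0310 V.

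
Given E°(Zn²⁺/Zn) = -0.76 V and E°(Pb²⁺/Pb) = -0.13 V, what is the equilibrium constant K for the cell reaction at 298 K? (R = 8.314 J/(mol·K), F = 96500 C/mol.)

E°_cell = -0.13 − (-0.76) = 0.63 V, with n = 2 electrons transferred.
At equilibrium E = 0, so the Nernst equation gives ln K = nFE°/RT = (2)(96500)(0.63)/((8.314)(298)) = 49.08.
K = e^49.08 = 2.1 × 10^21.

2.1 × 10^21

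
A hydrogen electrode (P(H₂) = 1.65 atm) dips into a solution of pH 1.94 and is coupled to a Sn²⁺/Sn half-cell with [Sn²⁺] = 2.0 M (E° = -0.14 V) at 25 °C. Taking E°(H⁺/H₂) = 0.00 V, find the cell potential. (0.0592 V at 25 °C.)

0.010 V

The hydrogen couple is the cathode, so E°_cell = 0.14 V; n = 2.
[H⁺] = 10^(−1.94) = 0.011 M, and Q = [Sn²⁺]·P(H₂) / [H⁺]^2 = 2.5 × 10^4.
E = E° − (0.0592/2) log Q = 0.14 − (0.0592/2)(4.399) = 0.010 V.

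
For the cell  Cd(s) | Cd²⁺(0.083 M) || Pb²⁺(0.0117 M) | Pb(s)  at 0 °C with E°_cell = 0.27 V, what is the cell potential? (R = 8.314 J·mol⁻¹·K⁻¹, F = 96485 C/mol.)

Balancing electrons gives n = 2; the reaction quotient is Q = [Cd²⁺]/[Pb²⁺] = 7.09.
E = E° − (RT/nF) ln Q = 0.27 − (8.314×273)/(2×96485) × (1.959) = 0.270 − 0.023 = 0.247 V.

0.247 V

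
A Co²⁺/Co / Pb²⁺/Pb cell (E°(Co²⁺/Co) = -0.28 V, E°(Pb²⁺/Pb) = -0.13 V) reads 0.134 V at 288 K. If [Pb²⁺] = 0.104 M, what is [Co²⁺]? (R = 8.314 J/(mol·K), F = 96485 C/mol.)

From the Nernst equation, ln Q = nF(E° − E)/RT = 2×96485×(0.15 − 0.134)/(8.314×288) = 1.289, so Q = 3.63.
With Q = [Co²⁺]/[Pb²⁺] and the known concentrations, [Co²⁺] in the numerator gives [Co²⁺] = 0.38 M.

0.38 M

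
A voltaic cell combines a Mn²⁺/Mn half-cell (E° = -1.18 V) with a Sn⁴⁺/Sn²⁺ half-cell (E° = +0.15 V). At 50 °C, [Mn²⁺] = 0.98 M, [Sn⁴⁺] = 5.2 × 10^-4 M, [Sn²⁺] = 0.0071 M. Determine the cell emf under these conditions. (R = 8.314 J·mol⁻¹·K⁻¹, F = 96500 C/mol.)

1.29 V

The Sn⁴⁺/Sn²⁺ couple has the higher reduction potential and acts as the cathode, so E°_cell = +0.15 − (-1.18) = 1.33 V.
Balancing electrons gives n = 2; the reaction quotient is Q = [Mn²⁺]·[Sn²⁺]/[Sn⁴⁺] = 13.4.
E = E° − (RT/nF) ln Q = 1.33 − (8.314×323)/(2×96500) × (2.594) = 1.330 − 0.036 = 1.294 V.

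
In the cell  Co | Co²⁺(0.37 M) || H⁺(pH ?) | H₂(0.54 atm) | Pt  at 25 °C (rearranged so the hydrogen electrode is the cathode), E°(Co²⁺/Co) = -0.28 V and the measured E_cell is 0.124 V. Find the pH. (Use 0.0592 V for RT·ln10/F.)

pH = 2.98

E°_cell = 0.28 V and n = 2.
log Q = n(E° − E)/0.0592 = 2×(0.28 − 0.124)/0.0592 = 5.270.
With Q = [Co²⁺]·P(H₂) / [H⁺]^2, solving for [H⁺] gives log[H⁺] = -2.985, so pH = 2.98.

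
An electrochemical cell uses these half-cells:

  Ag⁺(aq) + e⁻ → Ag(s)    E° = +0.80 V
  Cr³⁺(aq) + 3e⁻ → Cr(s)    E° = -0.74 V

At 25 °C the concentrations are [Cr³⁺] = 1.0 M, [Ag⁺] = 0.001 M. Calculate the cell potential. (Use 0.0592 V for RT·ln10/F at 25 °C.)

1.36 V

The Ag⁺/Ag couple has the higher reduction potential and acts as the cathode, so E°_cell = +0.80 − (-0.74) = 1.54 V.
Balancing electrons gives n = 3; the reaction quotient is Q = [Cr³⁺]/[Ag⁺]^3 = 1 × 10^9.
At 25 °C, E = E° − (0.0592/n) log Q = 1.54 − (0.0592/3)(9.000) = 1.540 − 0.178 = 1.362 V.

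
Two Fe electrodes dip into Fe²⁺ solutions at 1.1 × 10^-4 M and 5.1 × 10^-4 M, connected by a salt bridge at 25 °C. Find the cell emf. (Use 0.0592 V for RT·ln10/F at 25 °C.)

0.020 V

Both half-cells are Fe²⁺/Fe, so E°_cell = 0. The concentrated side is the cathode; the cell reaction moves Fe²⁺ from high to low concentration with n = 2.
Q = [Fe²⁺]_dilute/[Fe²⁺]_conc = 1.1 × 10^-4/5.1 × 10^-4 = 0.216.
E = 0 − (0.0592/2) log Q = −(0.0592/2)(-0.666) = 0.0197 V.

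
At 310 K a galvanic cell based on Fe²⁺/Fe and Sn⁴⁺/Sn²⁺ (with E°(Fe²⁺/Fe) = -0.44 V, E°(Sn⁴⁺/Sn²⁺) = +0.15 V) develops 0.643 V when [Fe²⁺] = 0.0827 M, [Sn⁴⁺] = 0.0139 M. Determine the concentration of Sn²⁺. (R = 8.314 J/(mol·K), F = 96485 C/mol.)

0.0032 M

From the Nernst equation, ln Q = nF(E° − E)/RT = 2×96485×(0.59 − 0.643)/(8.314×310) = -3.968, so Q = 0.0189.
With Q = [Fe²⁺]·[Sn²⁺]/[Sn⁴⁺] and the known concentrations, [Sn²⁺] in the numerator gives [Sn²⁺] = 0.0032 M.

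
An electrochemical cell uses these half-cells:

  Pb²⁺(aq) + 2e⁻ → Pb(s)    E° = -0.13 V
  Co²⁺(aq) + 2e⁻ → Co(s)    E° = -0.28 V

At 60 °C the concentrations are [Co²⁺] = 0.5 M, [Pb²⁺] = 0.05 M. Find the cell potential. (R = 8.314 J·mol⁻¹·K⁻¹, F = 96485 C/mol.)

The Pb²⁺/Pb couple has the higher reduction potential and acts as the cathode, so E°_cell = -0.13 − (-0.28) = 0.15 V.
Balancing electrons gives n = 2; the reaction quotient is Q = [Co²⁺]/[Pb²⁺] = 10.0.
E = E° − (RT/nF) ln Q = 0.15 − (8.314×333)/(2×96485) × (2.303) = 0.150 − 0.033 = 0.117 V.

0.117 V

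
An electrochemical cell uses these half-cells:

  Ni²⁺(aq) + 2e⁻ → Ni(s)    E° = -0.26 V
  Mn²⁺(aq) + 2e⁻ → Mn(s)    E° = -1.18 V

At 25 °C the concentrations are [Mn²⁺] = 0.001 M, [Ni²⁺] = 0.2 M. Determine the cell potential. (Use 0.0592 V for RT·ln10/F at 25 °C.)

0.988 V

The Ni²⁺/Ni couple has the higher reduction potential and acts as the cathode, so E°_cell = -0.26 − (-1.18) = 0.92 V.
Balancing electrons gives n = 2; the reaction quotient is Q = [Mn²⁺]/[Ni²⁺] = 0.00500.
At 25 °C, E = E° − (0.0592/n) log Q = 0.92 − (0.0592/2)(-2.301) = 0.920 + 0.068 = 0.988 V.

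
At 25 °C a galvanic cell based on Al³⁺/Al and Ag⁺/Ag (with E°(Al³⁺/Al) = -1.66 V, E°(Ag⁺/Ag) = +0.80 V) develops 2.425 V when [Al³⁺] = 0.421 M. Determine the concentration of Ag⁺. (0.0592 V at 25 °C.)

From the Nernst equation, log Q = n(E° − E)/0.0592 = 3(2.46 − 2.425)/0.0592 = 1.774, so Q = 59.4.
With Q = [Al³⁺]/[Ag⁺]^3 and the known concentrations, [Ag⁺]^3 in the denominator gives [Ag⁺] = 0.19 M.

0.19 M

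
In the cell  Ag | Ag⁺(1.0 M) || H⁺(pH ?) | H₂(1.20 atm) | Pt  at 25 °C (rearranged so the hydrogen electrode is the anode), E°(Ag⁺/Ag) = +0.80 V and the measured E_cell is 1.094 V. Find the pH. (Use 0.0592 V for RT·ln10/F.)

pH = 4.93

E°_cell = 0.80 V and n = 2.
log Q = n(E° − E)/0.0592 = 2×(0.80 − 1.094)/0.0592 = -9.932.
With Q = [H⁺]^2 / ([Ag⁺]^2·P(H₂)), solving for [H⁺] gives log[H⁺] = -4.927, so pH = 4.93.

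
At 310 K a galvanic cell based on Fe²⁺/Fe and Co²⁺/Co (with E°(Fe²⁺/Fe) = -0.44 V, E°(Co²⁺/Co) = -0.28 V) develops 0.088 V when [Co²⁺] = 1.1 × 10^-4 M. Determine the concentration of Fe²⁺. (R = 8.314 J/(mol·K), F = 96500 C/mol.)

From the Nernst equation, ln Q = nF(E° − E)/RT = 2×96500×(0.16 − 0.088)/(8.314×310) = 5.392, so Q = 220.
With Q = [Fe²⁺]/[Co²⁺] and the known concentrations, [Fe²⁺] in the numerator gives [Fe²⁺] = 0.024 M.

0.024 M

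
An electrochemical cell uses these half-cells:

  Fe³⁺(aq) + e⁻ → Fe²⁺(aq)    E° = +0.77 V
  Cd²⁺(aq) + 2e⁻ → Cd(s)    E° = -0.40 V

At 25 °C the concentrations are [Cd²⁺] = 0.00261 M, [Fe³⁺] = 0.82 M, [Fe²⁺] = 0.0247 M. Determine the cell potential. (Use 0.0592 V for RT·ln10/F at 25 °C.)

The Fe³⁺/Fe²⁺ couple has the higher reduction potential and acts as the cathode, so E°_cell = +0.77 − (-0.40) = 1.17 V.
Balancing electrons gives n = 2; the reaction quotient is Q = [Cd²⁺]·[Fe²⁺]^2/[Fe³⁺]^2 = 2.37 × 10^-6.
At 25 °C, E = E° − (0.0592/n) log Q = 1.17 − (0.0592/2)(-5.626) = 1.170 + 0.167 = 1.337 V.

1.34 V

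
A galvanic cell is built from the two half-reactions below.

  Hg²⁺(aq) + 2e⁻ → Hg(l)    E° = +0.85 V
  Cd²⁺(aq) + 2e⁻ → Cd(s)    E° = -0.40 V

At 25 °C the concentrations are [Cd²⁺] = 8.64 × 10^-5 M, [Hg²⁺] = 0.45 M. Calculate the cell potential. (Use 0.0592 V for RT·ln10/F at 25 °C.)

1.36 V

The Hg²⁺/Hg couple has the higher reduction potential and acts as the cathode, so E°_cell = +0.85 − (-0.40) = 1.25 V.
Balancing electrons gives n = 2; the reaction quotient is Q = [Cd²⁺]/[Hg²⁺] = 1.92 × 10^-4.
At 25 °C, E = E° − (0.0592/n) log Q = 1.25 − (0.0592/2)(-3.717) = 1.250 + 0.110 = 1.360 V.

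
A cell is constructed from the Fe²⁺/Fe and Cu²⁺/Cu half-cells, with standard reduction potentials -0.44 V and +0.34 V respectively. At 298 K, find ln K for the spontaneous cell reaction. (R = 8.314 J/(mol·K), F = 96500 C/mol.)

ln K = 60.8

E°_cell = +0.34 − (-0.44) = 0.78 V, with n = 2 electrons transferred.
At equilibrium E = 0, so the Nernst equation gives ln K = nFE°/RT = (2)(96500)(0.78)/((8.314)(298)) = 60.76.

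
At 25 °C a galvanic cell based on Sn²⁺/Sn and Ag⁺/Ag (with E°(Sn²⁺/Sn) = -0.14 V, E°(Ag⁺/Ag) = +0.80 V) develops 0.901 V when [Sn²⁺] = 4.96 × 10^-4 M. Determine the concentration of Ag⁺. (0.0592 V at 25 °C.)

From the Nernst equation, log Q = n(E° − E)/0.0592 = 2(0.94 − 0.901)/0.0592 = 1.318, so Q = 20.8.
With Q = [Sn²⁺]/[Ag⁺]^2 and the known concentrations, [Ag⁺]^2 in the denominator gives [Ag⁺] = 0.0049 M.

0.0049 M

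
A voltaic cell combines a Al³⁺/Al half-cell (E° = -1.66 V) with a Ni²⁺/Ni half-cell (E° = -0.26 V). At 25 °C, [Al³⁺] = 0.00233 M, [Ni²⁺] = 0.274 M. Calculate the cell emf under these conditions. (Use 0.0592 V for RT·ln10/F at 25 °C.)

The Ni²⁺/Ni couple has the higher reduction potential and acts as the cathode, so E°_cell = -0.26 − (-1.66) = 1.40 V.
Balancing electrons gives n = 6; the reaction quotient is Q = [Al³⁺]^2/[Ni²⁺]^3 = 2.64 × 10^-4.
At 25 °C, E = E° − (0.0592/n) log Q = 1.40 − (0.0592/6)(-3.579) = 1.400 + 0.035 = 1.435 V.

1.44 V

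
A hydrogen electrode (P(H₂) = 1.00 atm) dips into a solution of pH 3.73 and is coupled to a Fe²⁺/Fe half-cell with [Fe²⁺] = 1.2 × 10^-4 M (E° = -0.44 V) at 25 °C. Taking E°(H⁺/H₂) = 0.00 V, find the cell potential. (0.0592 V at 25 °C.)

The hydrogen couple is the cathode, so E°_cell = 0.44 V; n = 2.
[H⁺] = 10^(−3.73) = 1.9 × 10^-4 M, and Q = [Fe²⁺]·P(H₂) / [H⁺]^2 = 3460.
E = E° − (0.0592/2) log Q = 0.44 − (0.0592/2)(3.539) = 0.335 V.

0.34 V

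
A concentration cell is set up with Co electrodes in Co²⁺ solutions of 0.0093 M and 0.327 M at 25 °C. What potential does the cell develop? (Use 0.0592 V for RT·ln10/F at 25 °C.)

0.046 V

Both half-cells are Co²⁺/Co, so E°_cell = 0. The concentrated side is the cathode; the cell reaction moves Co²⁺ from high to low concentration with n = 2.
Q = [Co²⁺]_dilute/[Co²⁺]_conc = 0.0093/0.327 = 0.0284.
E = 0 − (0.0592/2) log Q = −(0.0592/2)(-1.546) = 0.0458 V.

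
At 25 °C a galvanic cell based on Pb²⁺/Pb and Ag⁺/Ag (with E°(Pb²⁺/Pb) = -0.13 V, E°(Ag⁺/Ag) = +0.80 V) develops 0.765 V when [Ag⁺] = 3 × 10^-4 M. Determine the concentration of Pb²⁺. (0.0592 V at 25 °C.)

From the Nernst equation, log Q = n(E° − E)/0.0592 = 2(0.93 − 0.765)/0.0592 = 5.574, so Q = 3.75 × 10^5.
With Q = [Pb²⁺]/[Ag⁺]^2 and the known concentrations, [Pb²⁺] in the numerator gives [Pb²⁺] = 0.034 M.

0.034 M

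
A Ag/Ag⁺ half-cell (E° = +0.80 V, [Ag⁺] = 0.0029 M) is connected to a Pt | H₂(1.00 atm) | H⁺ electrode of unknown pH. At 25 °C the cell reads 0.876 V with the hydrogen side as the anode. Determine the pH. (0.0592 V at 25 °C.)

pH = 3.82

E°_cell = 0.80 V and n = 2.
log Q = n(E° − E)/0.0592 = 2×(0.80 − 0.876)/0.0592 = -2.568.
With Q = [H⁺]^2 / ([Ag⁺]^2·P(H₂)), solving for [H⁺] gives log[H⁺] = -3.821, so pH = 3.82.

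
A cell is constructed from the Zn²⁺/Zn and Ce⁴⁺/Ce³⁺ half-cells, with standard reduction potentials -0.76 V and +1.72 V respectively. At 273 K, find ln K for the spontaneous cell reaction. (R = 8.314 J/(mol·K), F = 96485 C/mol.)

ln K = 210.8

E°_cell = +1.72 − (-0.76) = 2.48 V, with n = 2 electrons transferred.
At equilibrium E = 0, so the Nernst equation gives ln K = nFE°/RT = (2)(96485)(2.48)/((8.314)(273)) = 210.85.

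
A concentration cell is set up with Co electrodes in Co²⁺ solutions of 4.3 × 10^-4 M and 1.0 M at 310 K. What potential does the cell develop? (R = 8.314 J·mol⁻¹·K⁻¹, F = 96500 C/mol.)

Both half-cells are Co²⁺/Co, so E°_cell = 0. The concentrated side is the cathode; the cell reaction moves Co²⁺ from high to low concentration with n = 2.
Q = [Co²⁺]_dilute/[Co²⁺]_conc = 4.3 × 10^-4/1.0 = 4.3 × 10^-4.
E = 0 − (RT/nF) ln Q = −((8.314×310)/(2×96500))(-7.752) = 0.1035 V.

0.10 V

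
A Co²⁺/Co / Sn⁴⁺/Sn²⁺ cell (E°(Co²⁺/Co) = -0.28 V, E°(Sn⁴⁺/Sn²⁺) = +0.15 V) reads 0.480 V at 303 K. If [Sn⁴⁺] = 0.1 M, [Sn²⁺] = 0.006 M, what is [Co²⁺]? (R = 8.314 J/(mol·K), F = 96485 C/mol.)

0.36 M

From the Nernst equation, ln Q = nF(E° − E)/RT = 2×96485×(0.43 − 0.480)/(8.314×303) = -3.830, so Q = 0.0217.
With Q = [Co²⁺]·[Sn²⁺]/[Sn⁴⁺] and the known concentrations, [Co²⁺] in the numerator gives [Co²⁺] = 0.36 M.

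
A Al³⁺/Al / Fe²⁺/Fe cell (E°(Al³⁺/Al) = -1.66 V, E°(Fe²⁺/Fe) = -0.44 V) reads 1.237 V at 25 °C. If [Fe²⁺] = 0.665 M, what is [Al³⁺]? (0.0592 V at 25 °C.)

0.075 M

From the Nernst equation, log Q = n(E° − E)/0.0592 = 6(1.22 − 1.237)/0.0592 = -1.723, so Q = 0.0189.
With Q = [Al³⁺]^2/[Fe²⁺]^3 and the known concentrations, [Al³⁺]^2 in the numerator gives [Al³⁺] = 0.075 M.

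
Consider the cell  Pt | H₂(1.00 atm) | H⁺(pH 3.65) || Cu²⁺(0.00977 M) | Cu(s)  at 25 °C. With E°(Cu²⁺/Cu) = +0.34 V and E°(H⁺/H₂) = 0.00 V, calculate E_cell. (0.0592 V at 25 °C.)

The Cu²⁺/Cu couple is the cathode, so E°_cell = 0.34 V; n = 2.
[H⁺] = 10^(−3.65) = 2.2 × 10^-4 M, and Q = [H⁺]^2 / ([Cu²⁺]·P(H₂)) = 5.13 × 10^-6.
E = E° − (0.0592/2) log Q = 0.34 − (0.0592/2)(-5.290) = 0.497 V.

0.50 V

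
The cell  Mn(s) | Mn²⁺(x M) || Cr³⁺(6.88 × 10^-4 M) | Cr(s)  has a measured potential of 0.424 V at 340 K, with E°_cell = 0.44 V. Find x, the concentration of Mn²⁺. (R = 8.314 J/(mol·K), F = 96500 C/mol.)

From the Nernst equation, ln Q = nF(E° − E)/RT = 6×96500×(0.44 − 0.424)/(8.314×340) = 3.277, so Q = 26.5.
With Q = [Mn²⁺]^3/[Cr³⁺]^2 and the known concentrations, [Mn²⁺]^3 in the numerator gives [Mn²⁺] = 0.023 M.

0.023 M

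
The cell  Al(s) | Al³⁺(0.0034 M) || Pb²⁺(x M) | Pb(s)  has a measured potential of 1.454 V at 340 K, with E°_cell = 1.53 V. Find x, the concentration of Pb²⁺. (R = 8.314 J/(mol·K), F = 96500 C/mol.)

1.3 × 10^-4 M

From the Nernst equation, ln Q = nF(E° − E)/RT = 6×96500×(1.53 − 1.454)/(8.314×340) = 15.567, so Q = 5.76 × 10^6.
With Q = [Al³⁺]^2/[Pb²⁺]^3 and the known concentrations, [Pb²⁺]^3 in the denominator gives [Pb²⁺] = 1.3 × 10^-4 M.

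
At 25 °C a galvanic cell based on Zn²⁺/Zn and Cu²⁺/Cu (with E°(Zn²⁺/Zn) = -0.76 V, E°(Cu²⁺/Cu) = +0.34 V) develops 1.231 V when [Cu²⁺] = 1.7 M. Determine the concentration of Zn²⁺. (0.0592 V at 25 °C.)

6.4 × 10^-5 M

From the Nernst equation, log Q = n(E° − E)/0.0592 = 2(1.10 − 1.231)/0.0592 = -4.426, so Q = 3.75 × 10^-5.
With Q = [Zn²⁺]/[Cu²⁺] and the known concentrations, [Zn²⁺] in the numerator gives [Zn²⁺] = 6.4 × 10^-5 M.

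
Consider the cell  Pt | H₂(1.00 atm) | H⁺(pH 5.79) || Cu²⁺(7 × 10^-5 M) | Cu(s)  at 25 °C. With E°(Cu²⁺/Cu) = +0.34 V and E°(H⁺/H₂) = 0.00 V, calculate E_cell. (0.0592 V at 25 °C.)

The Cu²⁺/Cu couple is the cathode, so E°_cell = 0.34 V; n = 2.
[H⁺] = 10^(−5.79) = 1.6 × 10^-6 M, and Q = [H⁺]^2 / ([Cu²⁺]·P(H₂)) = 3.76 × 10^-8.
E = E° − (0.0592/2) log Q = 0.34 − (0.0592/2)(-7.425) = 0.560 V.

0.56 V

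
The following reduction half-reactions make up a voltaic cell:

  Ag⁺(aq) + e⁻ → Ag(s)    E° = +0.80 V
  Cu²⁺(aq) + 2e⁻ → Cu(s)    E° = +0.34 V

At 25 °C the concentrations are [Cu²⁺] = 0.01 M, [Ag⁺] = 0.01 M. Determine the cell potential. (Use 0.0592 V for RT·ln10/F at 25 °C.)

The Ag⁺/Ag couple has the higher reduction potential and acts as the cathode, so E°_cell = +0.80 − (+0.34) = 0.46 V.
Balancing electrons gives n = 2; the reaction quotient is Q = [Cu²⁺]/[Ag⁺]^2 = 100.
At 25 °C, E = E° − (0.0592/n) log Q = 0.46 − (0.0592/2)(2.000) = 0.460 − 0.059 = 0.401 V.

0.401 V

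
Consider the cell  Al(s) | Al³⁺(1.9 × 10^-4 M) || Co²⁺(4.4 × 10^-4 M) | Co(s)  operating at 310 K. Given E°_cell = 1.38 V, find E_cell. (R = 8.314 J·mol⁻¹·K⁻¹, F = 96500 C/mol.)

1.35 V

Balancing electrons gives n = 6; the reaction quotient is Q = [Al³⁺]^2/[Co²⁺]^3 = 424.
E = E° − (RT/nF) ln Q = 1.38 − (8.314×310)/(6×96500) × (6.049) = 1.380 − 0.027 = 1.353 V.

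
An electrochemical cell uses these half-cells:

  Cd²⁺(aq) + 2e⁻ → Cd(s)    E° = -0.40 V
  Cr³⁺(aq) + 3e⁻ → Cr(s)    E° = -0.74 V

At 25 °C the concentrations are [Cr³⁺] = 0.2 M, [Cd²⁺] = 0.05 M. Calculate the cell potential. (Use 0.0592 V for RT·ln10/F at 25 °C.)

The Cd²⁺/Cd couple has the higher reduction potential and acts as the cathode, so E°_cell = -0.40 − (-0.74) = 0.34 V.
Balancing electrons gives n = 6; the reaction quotient is Q = [Cr³⁺]^2/[Cd²⁺]^3 = 320.
At 25 °C, E = E° − (0.0592/n) log Q = 0.34 − (0.0592/6)(2.505) = 0.340 − 0.025 = 0.315 V.

0.315 V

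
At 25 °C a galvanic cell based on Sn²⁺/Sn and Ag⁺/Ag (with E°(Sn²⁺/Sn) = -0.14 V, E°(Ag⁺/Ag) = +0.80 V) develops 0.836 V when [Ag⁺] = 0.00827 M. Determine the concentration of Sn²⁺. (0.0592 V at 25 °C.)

From the Nernst equation, log Q = n(E° − E)/0.0592 = 2(0.94 − 0.836)/0.0592 = 3.514, so Q = 3260.
With Q = [Sn²⁺]/[Ag⁺]^2 and the known concentrations, [Sn²⁺] in the numerator gives [Sn²⁺] = 0.22 M.

0.22 M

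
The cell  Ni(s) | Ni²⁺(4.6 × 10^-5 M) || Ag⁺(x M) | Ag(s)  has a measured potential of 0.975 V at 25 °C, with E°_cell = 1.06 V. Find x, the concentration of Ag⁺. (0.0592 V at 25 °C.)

2.5 × 10^-4 M

From the Nernst equation, log Q = n(E° − E)/0.0592 = 2(1.06 − 0.975)/0.0592 = 2.872, so Q = 744.
With Q = [Ni²⁺]/[Ag⁺]^2 and the known concentrations, [Ag⁺]^2 in the denominator gives [Ag⁺] = 2.5 × 10^-4 M.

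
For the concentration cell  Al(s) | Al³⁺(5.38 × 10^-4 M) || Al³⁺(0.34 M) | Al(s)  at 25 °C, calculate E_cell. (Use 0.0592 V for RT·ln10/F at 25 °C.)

0.055 V

Both half-cells are Al³⁺/Al, so E°_cell = 0. The concentrated side is the cathode; the cell reaction moves Al³⁺ from high to low concentration with n = 3.
Q = [Al³⁺]_dilute/[Al³⁺]_conc = 5.38 × 10^-4/0.34 = 0.00158.
E = 0 − (0.0592/3) log Q = −(0.0592/3)(-2.801) = 0.0553 V.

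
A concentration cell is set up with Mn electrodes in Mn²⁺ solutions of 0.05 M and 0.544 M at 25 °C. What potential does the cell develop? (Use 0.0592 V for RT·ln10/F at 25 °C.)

0.031 V

Both half-cells are Mn²⁺/Mn, so E°_cell = 0. The concentrated side is the cathode; the cell reaction moves Mn²⁺ from high to low concentration with n = 2.
Q = [Mn²⁺]_dilute/[Mn²⁺]_conc = 0.05/0.544 = 0.0919.
E = 0 − (0.0592/2) log Q = −(0.0592/2)(-1.037) = 0.0307 V.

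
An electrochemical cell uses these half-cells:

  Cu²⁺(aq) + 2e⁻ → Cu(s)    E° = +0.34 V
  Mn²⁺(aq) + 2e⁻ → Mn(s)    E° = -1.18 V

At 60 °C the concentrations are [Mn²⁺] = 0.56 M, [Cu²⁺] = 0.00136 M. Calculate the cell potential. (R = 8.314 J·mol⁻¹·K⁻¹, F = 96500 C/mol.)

The Cu²⁺/Cu couple has the higher reduction potential and acts as the cathode, so E°_cell = +0.34 − (-1.18) = 1.52 V.
Balancing electrons gives n = 2; the reaction quotient is Q = [Mn²⁺]/[Cu²⁺] = 412.
E = E° − (RT/nF) ln Q = 1.52 − (8.314×333)/(2×96500) × (6.020) = 1.520 − 0.086 = 1.434 V.

1.43 V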